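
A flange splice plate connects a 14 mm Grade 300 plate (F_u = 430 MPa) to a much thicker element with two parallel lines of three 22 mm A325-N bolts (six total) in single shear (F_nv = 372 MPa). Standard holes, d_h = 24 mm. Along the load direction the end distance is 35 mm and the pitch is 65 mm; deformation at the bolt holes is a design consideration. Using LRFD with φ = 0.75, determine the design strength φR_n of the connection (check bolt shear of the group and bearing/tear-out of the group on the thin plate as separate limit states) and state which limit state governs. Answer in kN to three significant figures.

Bolt shear: A_b = π·22²/4 = 380.1 mm²; R_n = 372 × 380.1 × 6 × 1 / 1000 = 848.5 kN → 0.75 × 848.5 = 636 kN.
Bearing (1.2 l_c t F_u ≤ 2.4 d t F_u): upper limit = 2.4·22·14·430 / 1000 = 317.9 kN.
  Edge l_c = 35 − 24/2 = 23 → r_n = 166.2 kN; interior l_c = 65 − 24 = 41 → r_n = 296.2 kN.
  R_n,bearing = 2·166.2 + 4·296.2 = 1517 kN → 0.75 × 1517 = 1140 kN.
Bolt shear governs: 636 kN.

636 kN (bolt shear governs)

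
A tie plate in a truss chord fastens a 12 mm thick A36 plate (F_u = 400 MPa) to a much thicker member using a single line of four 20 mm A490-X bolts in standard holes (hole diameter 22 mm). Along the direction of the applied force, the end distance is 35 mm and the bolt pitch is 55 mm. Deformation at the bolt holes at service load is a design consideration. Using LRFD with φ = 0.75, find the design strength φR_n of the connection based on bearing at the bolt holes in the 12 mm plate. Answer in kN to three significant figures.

531 kN

Per bolt r_n = 1.2 l_c t F_u ≤ 2.4 d t F_u; upper limit = 2.4 × 20 × 12 × 400 / 1000 = 230.4 kN.
Edge bolt: l_c = 35 − 22/2 = 24 mm → 1.2 × 24 × 12 × 400 / 1000 = 138.2 → r_n = 138.2 kN.
Interior bolts: l_c = 55 − 22 = 33 mm → 1.2 × 33 × 12 × 400 / 1000 = 190.1 → r_n = 190.1 kN.
R_n = 1 × 138.2 + 3 × 190.1 = 708.5 kN.
Design strength φR_n = 0.75 × 708.5 = 531 kN.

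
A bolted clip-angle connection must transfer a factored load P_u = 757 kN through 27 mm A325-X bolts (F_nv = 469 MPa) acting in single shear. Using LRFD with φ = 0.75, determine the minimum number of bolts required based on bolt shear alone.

4 bolts

A_b = π·27²/4 = 572.6 mm².
Per-bolt design strength φR_n = 0.75 × 469 × 572.6 × 1 / 1000 = 201.4 kN.
n ≥ 757 / 201.4 = 3.759 → use 4 bolts.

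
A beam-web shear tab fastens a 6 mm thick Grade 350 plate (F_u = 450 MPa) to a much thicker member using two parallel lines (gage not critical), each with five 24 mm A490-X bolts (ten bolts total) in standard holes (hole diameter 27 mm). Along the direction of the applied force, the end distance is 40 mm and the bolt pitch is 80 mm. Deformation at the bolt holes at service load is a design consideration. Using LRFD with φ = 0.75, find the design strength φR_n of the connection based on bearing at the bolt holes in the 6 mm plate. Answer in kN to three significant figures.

Per bolt r_n = 1.2 l_c t F_u ≤ 2.4 d t F_u; upper limit = 2.4 × 24 × 6 × 450 / 1000 = 155.5 kN.
Edge bolt: l_c = 40 − 27/2 = 26.5 mm → 1.2 × 26.5 × 6 × 450 / 1000 = 85.86 → r_n = 85.86 kN.
Interior bolts: l_c = 80 − 27 = 53 mm → 1.2 × 53 × 6 × 450 / 1000 = 171.7 → r_n = 155.5 kN.
R_n = 2 × 85.86 + 8 × 155.5 = 1416 kN.
Design strength φR_n = 0.75 × 1416 = 1060 kN.

1060 kN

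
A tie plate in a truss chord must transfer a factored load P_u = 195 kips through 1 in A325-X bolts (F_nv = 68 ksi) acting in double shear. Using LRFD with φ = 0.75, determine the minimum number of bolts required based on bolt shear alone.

3 bolts

A_b = π·1²/4 = 0.7854 in².
Per-bolt design strength φR_n = 0.75 × 68 × 0.7854 × 2 = 80.11 kips.
n ≥ 195 / 80.11 = 2.434 → use 3 bolts.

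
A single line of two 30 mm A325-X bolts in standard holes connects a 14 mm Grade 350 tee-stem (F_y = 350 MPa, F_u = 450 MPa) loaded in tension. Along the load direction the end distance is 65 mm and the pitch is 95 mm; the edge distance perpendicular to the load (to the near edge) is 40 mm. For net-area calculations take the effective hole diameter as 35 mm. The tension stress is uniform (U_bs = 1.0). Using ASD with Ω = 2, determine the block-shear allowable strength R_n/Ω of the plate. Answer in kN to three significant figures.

274 kN

Shear plane L_v = 65 + 1·95 = 160 mm; A_gv = 160 × 14 = 2240 mm².
A_nv = (160 − 1.5·35) × 14 = 1505 mm².
A_nt = (40 − 0.5·35) × 14 = 315 mm².
0.6 F_u A_nv = 406.4 kN; 0.6 F_y A_gv = 470.4 kN → shear rupture governs the shear term.
R_n = 406.4 + 1.0 × 450 × 315 / 1000 = 548.1 kN.
Allowable strength R_n/Ω = 548.1 / 2 = 274 kN.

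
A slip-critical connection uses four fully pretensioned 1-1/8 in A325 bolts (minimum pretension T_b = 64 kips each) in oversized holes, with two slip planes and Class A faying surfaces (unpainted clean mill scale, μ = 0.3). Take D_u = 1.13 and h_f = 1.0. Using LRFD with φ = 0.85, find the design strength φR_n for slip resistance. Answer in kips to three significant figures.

148 kips

R_n = μ · D_u · h_f · T_b · n_s · n_b = 0.3 × 1.13 × 1.0 × 64 × 2 × 4 = 173.6 kips.
Design strength φR_n = 0.85 × 173.6 = 148 kips.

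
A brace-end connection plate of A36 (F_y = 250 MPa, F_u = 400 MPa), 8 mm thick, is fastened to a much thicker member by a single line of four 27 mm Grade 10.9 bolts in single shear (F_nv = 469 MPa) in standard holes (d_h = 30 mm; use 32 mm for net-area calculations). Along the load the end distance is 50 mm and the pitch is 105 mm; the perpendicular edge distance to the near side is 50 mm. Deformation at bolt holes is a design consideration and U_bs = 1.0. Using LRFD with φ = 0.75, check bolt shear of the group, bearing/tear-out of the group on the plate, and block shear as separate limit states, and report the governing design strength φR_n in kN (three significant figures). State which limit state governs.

Bolt shear: A_b = π·27²/4 = 572.6 mm²; R_n = 469 × 572.6 × 4 × 1 / 1000 = 1074 kN → 0.75 × 1074 = 806 kN.
Bearing: edge l_c = 35, r_n = 134.4 kN; interior l_c = 75, r_n = 207.4 kN; R_n = 134.4 + 3·207.4 = 756.5 kN → 567 kN.
Block shear: A_gv = 2920, A_nv = 2024, A_nt = 272 mm²; R_n = min(0.6F_uA_nv, 0.6F_yA_gv) + U_bs·F_u·A_nt = 546.8 kN → 410 kN.
Block shear governs: 410 kN.

410 kN (block shear governs)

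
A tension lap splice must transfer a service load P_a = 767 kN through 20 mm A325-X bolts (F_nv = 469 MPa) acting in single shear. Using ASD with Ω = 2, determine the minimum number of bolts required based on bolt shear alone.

A_b = π·20²/4 = 314.2 mm².
Per-bolt allowable strength R_n/Ω = 469 × 314.2 × 1 / 1000 / 2 = 73.67 kN.
n ≥ 767 / 73.67 = 10.41 → use 11 bolts.

11 bolts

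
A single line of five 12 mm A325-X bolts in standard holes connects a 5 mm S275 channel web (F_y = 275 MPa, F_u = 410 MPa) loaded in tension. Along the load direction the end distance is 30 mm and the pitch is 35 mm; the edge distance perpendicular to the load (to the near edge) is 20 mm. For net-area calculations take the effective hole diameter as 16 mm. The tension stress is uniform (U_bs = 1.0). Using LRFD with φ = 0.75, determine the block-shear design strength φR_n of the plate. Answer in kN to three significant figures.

Shear plane L_v = 30 + 4·35 = 170 mm; A_gv = 170 × 5 = 850 mm².
A_nv = (170 − 4.5·16) × 5 = 490 mm².
A_nt = (20 − 0.5·16) × 5 = 60 mm².
0.6 F_u A_nv = 120.5 kN; 0.6 F_y A_gv = 140.2 kN → shear rupture governs the shear term.
R_n = 120.5 + 1.0 × 410 × 60 / 1000 = 145.1 kN.
Design strength φR_n = 0.75 × 145.1 = 109 kN.

109 kN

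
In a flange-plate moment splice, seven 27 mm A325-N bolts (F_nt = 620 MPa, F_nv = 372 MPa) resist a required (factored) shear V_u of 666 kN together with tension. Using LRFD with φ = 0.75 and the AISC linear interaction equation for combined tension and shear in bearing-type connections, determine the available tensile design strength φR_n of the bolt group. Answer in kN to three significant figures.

1310 kN

A_b = π·27²/4 = 572.6 mm²; f_rv = 666 × 1000 / (7 × 572.6) = 166.2 MPa.
F'_nt = 1.3 F_nt − (F_nt / φF_nv) f_rv = 1.3·620 − (620/(0.75·372))·166.2 = 436.7 MPa, capped at F_nt → F'_nt = 436.7 MPa.
R_n = F'_nt · A_b · n = 436.7 × 572.6 × 7 / 1000 = 1750 kN.
Design strength φR_n = 0.75 × 1750 = 1310 kN.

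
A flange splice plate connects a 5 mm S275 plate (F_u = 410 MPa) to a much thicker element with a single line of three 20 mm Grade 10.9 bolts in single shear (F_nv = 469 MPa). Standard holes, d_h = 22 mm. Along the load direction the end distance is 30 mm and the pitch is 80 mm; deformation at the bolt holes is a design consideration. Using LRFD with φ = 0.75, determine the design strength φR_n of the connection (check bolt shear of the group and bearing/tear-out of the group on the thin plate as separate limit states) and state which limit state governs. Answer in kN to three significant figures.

Bolt shear: A_b = π·20²/4 = 314.2 mm²; R_n = 469 × 314.2 × 3 × 1 / 1000 = 442 kN → 0.75 × 442 = 332 kN.
Bearing (1.2 l_c t F_u ≤ 2.4 d t F_u): upper limit = 2.4·20·5·410 / 1000 = 98.4 kN.
  Edge l_c = 30 − 22/2 = 19 → r_n = 46.74 kN; interior l_c = 80 − 22 = 58 → r_n = 98.4 kN.
  R_n,bearing = 1·46.74 + 2·98.4 = 243.5 kN → 0.75 × 243.5 = 183 kN.
Bearing governs: 183 kN.

183 kN (bearing governs)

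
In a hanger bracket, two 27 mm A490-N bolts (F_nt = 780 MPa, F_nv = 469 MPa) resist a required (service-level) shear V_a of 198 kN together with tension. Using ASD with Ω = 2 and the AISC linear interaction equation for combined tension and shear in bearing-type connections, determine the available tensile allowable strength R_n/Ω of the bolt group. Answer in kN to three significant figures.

A_b = π·27²/4 = 572.6 mm²; f_rv = 198 × 1000 / (2 × 572.6) = 172.9 MPa.
F'_nt = 1.3 F_nt − (Ω F_nt / F_nv) f_rv = 1.3·780 − (2·780/469)·172.9 = 438.9 MPa, capped at F_nt → F'_nt = 438.9 MPa.
R_n = F'_nt · A_b · n = 438.9 × 572.6 × 2 / 1000 = 502.5 kN.
Allowable strength R_n/Ω = 502.5 / 2 = 251 kN.

251 kN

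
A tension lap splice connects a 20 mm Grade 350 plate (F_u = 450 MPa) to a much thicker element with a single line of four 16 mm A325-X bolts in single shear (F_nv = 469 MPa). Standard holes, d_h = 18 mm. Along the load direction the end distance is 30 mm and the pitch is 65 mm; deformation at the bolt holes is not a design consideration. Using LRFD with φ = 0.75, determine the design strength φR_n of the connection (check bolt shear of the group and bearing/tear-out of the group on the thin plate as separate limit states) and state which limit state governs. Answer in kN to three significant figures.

Bolt shear: A_b = π·16²/4 = 201.1 mm²; R_n = 469 × 201.1 × 4 × 1 / 1000 = 377.2 kN → 0.75 × 377.2 = 283 kN.
Bearing (1.5 l_c t F_u ≤ 3.0 d t F_u): upper limit = 3.0·16·20·450 / 1000 = 432 kN.
  Edge l_c = 30 − 18/2 = 21 → r_n = 283.5 kN; interior l_c = 65 − 18 = 47 → r_n = 432 kN.
  R_n,bearing = 1·283.5 + 3·432 = 1580 kN → 0.75 × 1580 = 1180 kN.
Bolt shear governs: 283 kN.

283 kN (bolt shear governs)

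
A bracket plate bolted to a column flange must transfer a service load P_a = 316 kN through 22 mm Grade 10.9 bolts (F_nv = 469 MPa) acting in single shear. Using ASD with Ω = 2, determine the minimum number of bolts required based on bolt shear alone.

A_b = π·22²/4 = 380.1 mm².
Per-bolt allowable strength R_n/Ω = 469 × 380.1 × 1 / 1000 / 2 = 89.14 kN.
n ≥ 316 / 89.14 = 3.545 → use 4 bolts.

4 bolts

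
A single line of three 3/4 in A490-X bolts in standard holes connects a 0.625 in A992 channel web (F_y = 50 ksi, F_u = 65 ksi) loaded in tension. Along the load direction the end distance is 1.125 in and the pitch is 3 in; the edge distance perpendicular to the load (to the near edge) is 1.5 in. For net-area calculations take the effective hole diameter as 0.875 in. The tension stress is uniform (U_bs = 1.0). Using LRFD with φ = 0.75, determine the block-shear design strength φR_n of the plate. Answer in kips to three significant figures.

Shear plane L_v = 1.125 + 2·3 = 7.125 in; A_gv = 7.125 × 0.625 = 4.453 in².
A_nv = (7.125 − 2.5·0.875) × 0.625 = 3.086 in².
A_nt = (1.5 − 0.5·0.875) × 0.625 = 0.6641 in².
0.6 F_u A_nv = 120.4 kips; 0.6 F_y A_gv = 133.6 kips → shear rupture governs the shear term.
R_n = 120.4 + 1.0 × 65 × 0.6641 = 163.5 kips.
Design strength φR_n = 0.75 × 163.5 = 123 kips.

123 kips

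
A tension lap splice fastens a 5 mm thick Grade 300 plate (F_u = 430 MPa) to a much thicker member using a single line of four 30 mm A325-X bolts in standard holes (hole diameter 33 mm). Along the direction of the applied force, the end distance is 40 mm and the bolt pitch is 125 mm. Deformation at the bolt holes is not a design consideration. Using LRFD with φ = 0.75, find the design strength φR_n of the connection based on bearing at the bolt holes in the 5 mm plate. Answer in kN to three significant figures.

492 kN

Per bolt r_n = 1.5 l_c t F_u ≤ 3.0 d t F_u; upper limit = 3.0 × 30 × 5 × 430 / 1000 = 193.5 kN.
Edge bolt: l_c = 40 − 33/2 = 23.5 mm → 1.5 × 23.5 × 5 × 430 / 1000 = 75.79 → r_n = 75.79 kN.
Interior bolts: l_c = 125 − 33 = 92 mm → 1.5 × 92 × 5 × 430 / 1000 = 296.7 → r_n = 193.5 kN.
R_n = 1 × 75.79 + 3 × 193.5 = 656.3 kN.
Design strength φR_n = 0.75 × 656.3 = 492 kN.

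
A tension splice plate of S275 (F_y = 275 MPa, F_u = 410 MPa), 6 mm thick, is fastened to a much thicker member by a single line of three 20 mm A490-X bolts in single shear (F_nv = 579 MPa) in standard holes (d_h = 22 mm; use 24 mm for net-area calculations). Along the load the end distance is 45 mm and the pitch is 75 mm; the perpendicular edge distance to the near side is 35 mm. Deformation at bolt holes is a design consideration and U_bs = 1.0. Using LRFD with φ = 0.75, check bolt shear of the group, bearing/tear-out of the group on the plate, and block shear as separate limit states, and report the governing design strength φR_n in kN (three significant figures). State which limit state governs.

187 kN (block shear governs)

Bolt shear: A_b = π·20²/4 = 314.2 mm²; R_n = 579 × 314.2 × 3 × 1 / 1000 = 545.7 kN → 0.75 × 545.7 = 409 kN.
Bearing: edge l_c = 34, r_n = 100.4 kN; interior l_c = 53, r_n = 118.1 kN; R_n = 100.4 + 2·118.1 = 336.5 kN → 252 kN.
Block shear: A_gv = 1170, A_nv = 810, A_nt = 138 mm²; R_n = min(0.6F_uA_nv, 0.6F_yA_gv) + U_bs·F_u·A_nt = 249.6 kN → 187 kN.
Block shear governs: 187 kN.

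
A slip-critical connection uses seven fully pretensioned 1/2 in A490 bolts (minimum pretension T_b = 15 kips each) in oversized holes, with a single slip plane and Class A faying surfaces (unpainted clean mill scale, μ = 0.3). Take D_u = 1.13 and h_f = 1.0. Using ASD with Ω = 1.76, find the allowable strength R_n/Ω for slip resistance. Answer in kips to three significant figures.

R_n = μ · D_u · h_f · T_b · n_s · n_b = 0.3 × 1.13 × 1.0 × 15 × 1 × 7 = 35.59 kips.
Allowable strength R_n/Ω = 35.59 / 1.76 = 20.2 kips.

20.2 kips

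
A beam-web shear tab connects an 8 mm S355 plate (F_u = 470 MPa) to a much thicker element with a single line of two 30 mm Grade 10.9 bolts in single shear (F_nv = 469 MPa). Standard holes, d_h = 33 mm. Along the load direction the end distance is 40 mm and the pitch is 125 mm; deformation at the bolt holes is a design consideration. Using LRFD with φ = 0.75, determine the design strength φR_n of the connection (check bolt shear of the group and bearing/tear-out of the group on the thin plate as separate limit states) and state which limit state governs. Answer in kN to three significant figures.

Bolt shear: A_b = π·30²/4 = 706.9 mm²; R_n = 469 × 706.9 × 2 × 1 / 1000 = 663 kN → 0.75 × 663 = 497 kN.
Bearing (1.2 l_c t F_u ≤ 2.4 d t F_u): upper limit = 2.4·30·8·470 / 1000 = 270.7 kN.
  Edge l_c = 40 − 33/2 = 23.5 → r_n = 106 kN; interior l_c = 125 − 33 = 92 → r_n = 270.7 kN.
  R_n,bearing = 1·106 + 1·270.7 = 376.8 kN → 0.75 × 376.8 = 283 kN.
Bearing governs: 283 kN.

283 kN (bearing governs)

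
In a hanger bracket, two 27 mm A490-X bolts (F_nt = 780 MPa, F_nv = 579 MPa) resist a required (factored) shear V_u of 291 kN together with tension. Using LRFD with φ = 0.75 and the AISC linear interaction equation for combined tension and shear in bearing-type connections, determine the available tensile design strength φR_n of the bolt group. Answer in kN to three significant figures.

479 kN

A_b = π·27²/4 = 572.6 mm²; f_rv = 291 × 1000 / (2 × 572.6) = 254.1 MPa.
F'_nt = 1.3 F_nt − (F_nt / φF_nv) f_rv = 1.3·780 − (780/(0.75·579))·254.1 = 557.5 MPa, capped at F_nt → F'_nt = 557.5 MPa.
R_n = F'_nt · A_b · n = 557.5 × 572.6 × 2 / 1000 = 638.4 kN.
Design strength φR_n = 0.75 × 638.4 = 479 kN.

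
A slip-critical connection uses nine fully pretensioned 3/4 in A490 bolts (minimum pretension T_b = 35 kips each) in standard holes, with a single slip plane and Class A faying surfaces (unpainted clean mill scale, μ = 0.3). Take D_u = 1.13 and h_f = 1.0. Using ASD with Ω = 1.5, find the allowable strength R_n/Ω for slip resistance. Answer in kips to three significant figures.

R_n = μ · D_u · h_f · T_b · n_s · n_b = 0.3 × 1.13 × 1.0 × 35 × 1 × 9 = 106.8 kips.
Allowable strength R_n/Ω = 106.8 / 1.5 = 71.2 kips.

71.2 kips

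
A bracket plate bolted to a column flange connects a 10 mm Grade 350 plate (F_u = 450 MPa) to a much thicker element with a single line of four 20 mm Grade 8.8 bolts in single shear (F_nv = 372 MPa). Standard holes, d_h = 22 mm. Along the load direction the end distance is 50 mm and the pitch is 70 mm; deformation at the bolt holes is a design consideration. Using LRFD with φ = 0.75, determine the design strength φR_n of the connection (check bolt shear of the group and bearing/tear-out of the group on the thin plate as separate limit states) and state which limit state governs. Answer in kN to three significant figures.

Bolt shear: A_b = π·20²/4 = 314.2 mm²; R_n = 372 × 314.2 × 4 × 1 / 1000 = 467.5 kN → 0.75 × 467.5 = 351 kN.
Bearing (1.2 l_c t F_u ≤ 2.4 d t F_u): upper limit = 2.4·20·10·450 / 1000 = 216 kN.
  Edge l_c = 50 − 22/2 = 39 → r_n = 210.6 kN; interior l_c = 70 − 22 = 48 → r_n = 216 kN.
  R_n,bearing = 1·210.6 + 3·216 = 858.6 kN → 0.75 × 858.6 = 644 kN.
Bolt shear governs: 351 kN.

351 kN (bolt shear governs)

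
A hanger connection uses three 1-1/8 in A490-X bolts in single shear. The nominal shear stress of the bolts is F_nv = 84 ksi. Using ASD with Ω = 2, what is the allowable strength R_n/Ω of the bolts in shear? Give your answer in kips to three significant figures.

A_b = π × 1.125² / 4 = 0.994 in².
R_n = F_nv · A_b · n · n_s = 84 × 0.994 × 3 × 1 = 250.5 kips.
Allowable strength R_n/Ω = 250.5 / 2 = 125 kips.

125 kips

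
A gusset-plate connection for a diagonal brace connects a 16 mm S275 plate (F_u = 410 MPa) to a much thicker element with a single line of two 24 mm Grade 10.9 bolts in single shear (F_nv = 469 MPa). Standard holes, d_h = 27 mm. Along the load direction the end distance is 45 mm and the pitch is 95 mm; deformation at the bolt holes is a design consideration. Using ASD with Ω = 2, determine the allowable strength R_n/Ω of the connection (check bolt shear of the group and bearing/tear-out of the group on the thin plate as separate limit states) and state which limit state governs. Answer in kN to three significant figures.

Bolt shear: A_b = π·24²/4 = 452.4 mm²; R_n = 469 × 452.4 × 2 × 1 / 1000 = 424.3 kN → 424.3 / 2 = 212 kN.
Bearing (1.2 l_c t F_u ≤ 2.4 d t F_u): upper limit = 2.4·24·16·410 / 1000 = 377.9 kN.
  Edge l_c = 45 − 27/2 = 31.5 → r_n = 248 kN; interior l_c = 95 − 27 = 68 → r_n = 377.9 kN.
  R_n,bearing = 1·248 + 1·377.9 = 625.8 kN → 625.8 / 2 = 313 kN.
Bolt shear governs: 212 kN.

212 kN (bolt shear governs)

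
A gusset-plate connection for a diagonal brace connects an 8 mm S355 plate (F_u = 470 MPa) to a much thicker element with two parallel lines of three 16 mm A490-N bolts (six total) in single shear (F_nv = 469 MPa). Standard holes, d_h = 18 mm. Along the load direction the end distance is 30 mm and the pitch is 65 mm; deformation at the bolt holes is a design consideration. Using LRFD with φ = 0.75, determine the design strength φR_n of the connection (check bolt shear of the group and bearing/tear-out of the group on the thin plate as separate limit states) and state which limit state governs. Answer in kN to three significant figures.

Bolt shear: A_b = π·16²/4 = 201.1 mm²; R_n = 469 × 201.1 × 6 × 1 / 1000 = 565.8 kN → 0.75 × 565.8 = 424 kN.
Bearing (1.2 l_c t F_u ≤ 2.4 d t F_u): upper limit = 2.4·16·8·470 / 1000 = 144.4 kN.
  Edge l_c = 30 − 18/2 = 21 → r_n = 94.75 kN; interior l_c = 65 − 18 = 47 → r_n = 144.4 kN.
  R_n,bearing = 2·94.75 + 4·144.4 = 767 kN → 0.75 × 767 = 575 kN.
Bolt shear governs: 424 kN.

424 kN (bolt shear governs)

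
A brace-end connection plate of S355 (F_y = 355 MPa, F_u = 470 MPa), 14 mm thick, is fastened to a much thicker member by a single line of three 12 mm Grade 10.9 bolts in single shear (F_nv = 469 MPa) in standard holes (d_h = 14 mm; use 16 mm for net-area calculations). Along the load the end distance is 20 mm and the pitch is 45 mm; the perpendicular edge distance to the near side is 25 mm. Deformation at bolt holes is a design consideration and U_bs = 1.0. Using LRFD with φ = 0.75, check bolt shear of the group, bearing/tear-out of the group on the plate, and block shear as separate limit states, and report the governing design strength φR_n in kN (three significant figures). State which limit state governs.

Bolt shear: A_b = π·12²/4 = 113.1 mm²; R_n = 469 × 113.1 × 3 × 1 / 1000 = 159.1 kN → 0.75 × 159.1 = 119 kN.
Bearing: edge l_c = 13, r_n = 102.6 kN; interior l_c = 31, r_n = 189.5 kN; R_n = 102.6 + 2·189.5 = 481.7 kN → 361 kN.
Block shear: A_gv = 1540, A_nv = 980, A_nt = 238 mm²; R_n = min(0.6F_uA_nv, 0.6F_yA_gv) + U_bs·F_u·A_nt = 388.2 kN → 291 kN.
Bolt shear governs: 119 kN.

119 kN (bolt shear governs)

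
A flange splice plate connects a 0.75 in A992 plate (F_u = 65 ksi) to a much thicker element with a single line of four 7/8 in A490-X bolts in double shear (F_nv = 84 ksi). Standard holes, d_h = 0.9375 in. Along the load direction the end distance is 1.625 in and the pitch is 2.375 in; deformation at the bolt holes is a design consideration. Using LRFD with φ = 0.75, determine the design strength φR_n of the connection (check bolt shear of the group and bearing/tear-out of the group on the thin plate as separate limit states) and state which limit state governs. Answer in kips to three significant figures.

240 kips (bearing governs)

Bolt shear: A_b = π·0.875²/4 = 0.6013 in²; R_n = 84 × 0.6013 × 4 × 2 = 404.1 kips → 0.75 × 404.1 = 303 kips.
Bearing (1.2 l_c t F_u ≤ 2.4 d t F_u): upper limit = 2.4·0.875·0.75·65 = 102.4 kips.
  Edge l_c = 1.625 − 0.9375/2 = 1.156 → r_n = 67.64 kips; interior l_c = 2.375 − 0.9375 = 1.438 → r_n = 84.09 kips.
  R_n,bearing = 1·67.64 + 3·84.09 = 319.9 kips → 0.75 × 319.9 = 240 kips.
Bearing governs: 240 kips.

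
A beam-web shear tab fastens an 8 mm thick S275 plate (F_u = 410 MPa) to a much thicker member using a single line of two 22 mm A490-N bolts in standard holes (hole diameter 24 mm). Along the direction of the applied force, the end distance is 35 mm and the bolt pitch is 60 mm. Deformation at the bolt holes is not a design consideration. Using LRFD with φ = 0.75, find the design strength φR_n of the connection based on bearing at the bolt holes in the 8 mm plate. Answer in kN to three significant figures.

218 kN

Per bolt r_n = 1.5 l_c t F_u ≤ 3.0 d t F_u; upper limit = 3.0 × 22 × 8 × 410 / 1000 = 216.5 kN.
Edge bolt: l_c = 35 − 24/2 = 23 mm → 1.5 × 23 × 8 × 410 / 1000 = 113.2 → r_n = 113.2 kN.
Interior bolts: l_c = 60 − 24 = 36 mm → 1.5 × 36 × 8 × 410 / 1000 = 177.1 → r_n = 177.1 kN.
R_n = 1 × 113.2 + 1 × 177.1 = 290.3 kN.
Design strength φR_n = 0.75 × 290.3 = 218 kN.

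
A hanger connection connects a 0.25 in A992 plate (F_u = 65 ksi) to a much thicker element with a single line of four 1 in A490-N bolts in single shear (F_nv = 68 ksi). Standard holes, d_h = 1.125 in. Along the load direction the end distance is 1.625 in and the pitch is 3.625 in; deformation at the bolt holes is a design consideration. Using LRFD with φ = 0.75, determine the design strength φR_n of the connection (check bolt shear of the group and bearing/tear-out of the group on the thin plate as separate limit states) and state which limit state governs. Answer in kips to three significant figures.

103 kips (bearing governs)

Bolt shear: A_b = π·1²/4 = 0.7854 in²; R_n = 68 × 0.7854 × 4 × 1 = 213.6 kips → 0.75 × 213.6 = 160 kips.
Bearing (1.2 l_c t F_u ≤ 2.4 d t F_u): upper limit = 2.4·1·0.25·65 = 39 kips.
  Edge l_c = 1.625 − 1.125/2 = 1.062 → r_n = 20.72 kips; interior l_c = 3.625 − 1.125 = 2.5 → r_n = 39 kips.
  R_n,bearing = 1·20.72 + 3·39 = 137.7 kips → 0.75 × 137.7 = 103 kips.
Bearing governs: 103 kips.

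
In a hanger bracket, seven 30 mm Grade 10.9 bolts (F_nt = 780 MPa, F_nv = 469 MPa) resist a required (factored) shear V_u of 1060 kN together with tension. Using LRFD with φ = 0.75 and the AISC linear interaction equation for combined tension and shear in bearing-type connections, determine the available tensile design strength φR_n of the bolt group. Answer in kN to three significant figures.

A_b = π·30²/4 = 706.9 mm²; f_rv = 1060 × 1000 / (7 × 706.9) = 214.2 MPa.
F'_nt = 1.3 F_nt − (F_nt / φF_nv) f_rv = 1.3·780 − (780/(0.75·469))·214.2 = 539 MPa, capped at F_nt → F'_nt = 539 MPa.
R_n = F'_nt · A_b · n = 539 × 706.9 × 7 / 1000 = 2667 kN.
Design strength φR_n = 0.75 × 2667 = 2000 kN.

2000 kN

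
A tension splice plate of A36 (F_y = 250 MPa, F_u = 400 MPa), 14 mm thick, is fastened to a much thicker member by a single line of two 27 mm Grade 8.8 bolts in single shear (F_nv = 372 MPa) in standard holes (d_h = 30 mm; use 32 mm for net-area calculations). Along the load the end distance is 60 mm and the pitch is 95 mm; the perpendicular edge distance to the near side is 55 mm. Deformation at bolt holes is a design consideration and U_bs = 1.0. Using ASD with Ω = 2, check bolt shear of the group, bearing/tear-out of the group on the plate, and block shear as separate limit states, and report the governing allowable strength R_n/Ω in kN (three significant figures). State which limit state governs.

Bolt shear: A_b = π·27²/4 = 572.6 mm²; R_n = 372 × 572.6 × 2 × 1 / 1000 = 426 kN → 426 / 2 = 213 kN.
Bearing: edge l_c = 45, r_n = 302.4 kN; interior l_c = 65, r_n = 362.9 kN; R_n = 302.4 + 1·362.9 = 665.3 kN → 333 kN.
Block shear: A_gv = 2170, A_nv = 1498, A_nt = 546 mm²; R_n = min(0.6F_uA_nv, 0.6F_yA_gv) + U_bs·F_u·A_nt = 543.9 kN → 272 kN.
Bolt shear governs: 213 kN.

213 kN (bolt shear governs)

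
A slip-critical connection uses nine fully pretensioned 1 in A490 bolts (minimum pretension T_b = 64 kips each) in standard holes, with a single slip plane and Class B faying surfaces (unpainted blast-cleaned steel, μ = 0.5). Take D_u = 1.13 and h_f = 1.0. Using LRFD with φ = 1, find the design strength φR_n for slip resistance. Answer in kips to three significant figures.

R_n = μ · D_u · h_f · T_b · n_s · n_b = 0.5 × 1.13 × 1.0 × 64 × 1 × 9 = 325.4 kips.
Design strength φR_n = 1 × 325.4 = 325 kips.

325 kips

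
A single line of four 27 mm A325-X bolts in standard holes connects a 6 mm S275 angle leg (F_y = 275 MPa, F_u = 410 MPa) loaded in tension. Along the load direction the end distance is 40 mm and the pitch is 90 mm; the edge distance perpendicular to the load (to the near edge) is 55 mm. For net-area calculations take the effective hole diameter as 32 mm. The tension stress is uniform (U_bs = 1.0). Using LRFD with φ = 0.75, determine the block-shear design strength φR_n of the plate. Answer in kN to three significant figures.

Shear plane L_v = 40 + 3·90 = 310 mm; A_gv = 310 × 6 = 1860 mm².
A_nv = (310 − 3.5·32) × 6 = 1188 mm².
A_nt = (55 − 0.5·32) × 6 = 234 mm².
0.6 F_u A_nv = 292.2 kN; 0.6 F_y A_gv = 306.9 kN → shear rupture governs the shear term.
R_n = 292.2 + 1.0 × 410 × 234 / 1000 = 388.2 kN.
Design strength φR_n = 0.75 × 388.2 = 291 kN.

291 kN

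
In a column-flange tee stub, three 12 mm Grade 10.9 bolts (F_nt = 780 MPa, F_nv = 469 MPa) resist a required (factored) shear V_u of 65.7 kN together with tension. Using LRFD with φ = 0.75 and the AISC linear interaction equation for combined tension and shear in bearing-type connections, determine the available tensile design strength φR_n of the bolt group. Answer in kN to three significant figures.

A_b = π·12²/4 = 113.1 mm²; f_rv = 65.7 × 1000 / (3 × 113.1) = 193.6 MPa.
F'_nt = 1.3 F_nt − (F_nt / φF_nv) f_rv = 1.3·780 − (780/(0.75·469))·193.6 = 584.6 MPa, capped at F_nt → F'_nt = 584.6 MPa.
R_n = F'_nt · A_b · n = 584.6 × 113.1 × 3 / 1000 = 198.4 kN.
Design strength φR_n = 0.75 × 198.4 = 149 kN.

149 kN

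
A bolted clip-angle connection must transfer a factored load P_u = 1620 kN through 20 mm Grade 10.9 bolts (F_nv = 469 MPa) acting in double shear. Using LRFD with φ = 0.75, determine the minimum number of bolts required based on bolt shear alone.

A_b = π·20²/4 = 314.2 mm².
Per-bolt design strength φR_n = 0.75 × 469 × 314.2 × 2 / 1000 = 221 kN.
n ≥ 1620 / 221 = 7.33 → use 8 bolts.

8 bolts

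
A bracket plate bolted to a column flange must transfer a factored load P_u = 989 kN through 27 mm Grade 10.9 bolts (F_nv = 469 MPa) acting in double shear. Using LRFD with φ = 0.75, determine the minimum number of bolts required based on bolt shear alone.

3 bolts

A_b = π·27²/4 = 572.6 mm².
Per-bolt design strength φR_n = 0.75 × 469 × 572.6 × 2 / 1000 = 402.8 kN.
n ≥ 989 / 402.8 = 2.455 → use 3 bolts.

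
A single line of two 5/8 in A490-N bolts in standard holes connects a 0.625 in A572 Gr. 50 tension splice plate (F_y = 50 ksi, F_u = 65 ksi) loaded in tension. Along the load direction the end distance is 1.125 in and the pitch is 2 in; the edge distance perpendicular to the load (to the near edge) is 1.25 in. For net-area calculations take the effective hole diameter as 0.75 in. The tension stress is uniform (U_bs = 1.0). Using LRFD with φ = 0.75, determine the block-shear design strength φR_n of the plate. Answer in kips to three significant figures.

63.2 kips

Shear plane L_v = 1.125 + 1·2 = 3.125 in; A_gv = 3.125 × 0.625 = 1.953 in².
A_nv = (3.125 − 1.5·0.75) × 0.625 = 1.25 in².
A_nt = (1.25 − 0.5·0.75) × 0.625 = 0.5469 in².
0.6 F_u A_nv = 48.75 kips; 0.6 F_y A_gv = 58.59 kips → shear rupture governs the shear term.
R_n = 48.75 + 1.0 × 65 × 0.5469 = 84.3 kips.
Design strength φR_n = 0.75 × 84.3 = 63.2 kips.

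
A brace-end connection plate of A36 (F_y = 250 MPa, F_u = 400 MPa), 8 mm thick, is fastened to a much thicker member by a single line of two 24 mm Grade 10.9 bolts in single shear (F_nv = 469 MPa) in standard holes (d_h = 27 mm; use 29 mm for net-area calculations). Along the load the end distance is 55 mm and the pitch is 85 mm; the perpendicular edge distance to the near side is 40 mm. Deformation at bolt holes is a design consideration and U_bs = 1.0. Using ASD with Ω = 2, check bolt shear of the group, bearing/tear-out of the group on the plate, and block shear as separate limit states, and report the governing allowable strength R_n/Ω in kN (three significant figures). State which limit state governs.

Bolt shear: A_b = π·24²/4 = 452.4 mm²; R_n = 469 × 452.4 × 2 × 1 / 1000 = 424.3 kN → 424.3 / 2 = 212 kN.
Bearing: edge l_c = 41.5, r_n = 159.4 kN; interior l_c = 58, r_n = 184.3 kN; R_n = 159.4 + 1·184.3 = 343.7 kN → 172 kN.
Block shear: A_gv = 1120, A_nv = 772, A_nt = 204 mm²; R_n = min(0.6F_uA_nv, 0.6F_yA_gv) + U_bs·F_u·A_nt = 249.6 kN → 125 kN.
Block shear governs: 125 kN.

125 kN (block shear governs)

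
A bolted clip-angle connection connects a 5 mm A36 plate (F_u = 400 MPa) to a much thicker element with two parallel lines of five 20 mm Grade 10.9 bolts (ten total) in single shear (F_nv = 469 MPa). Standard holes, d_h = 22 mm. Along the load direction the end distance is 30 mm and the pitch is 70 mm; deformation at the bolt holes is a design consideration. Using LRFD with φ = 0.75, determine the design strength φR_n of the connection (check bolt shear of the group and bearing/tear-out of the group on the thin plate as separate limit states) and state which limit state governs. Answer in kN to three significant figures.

644 kN (bearing governs)

Bolt shear: A_b = π·20²/4 = 314.2 mm²; R_n = 469 × 314.2 × 10 × 1 / 1000 = 1473 kN → 0.75 × 1473 = 1110 kN.
Bearing (1.2 l_c t F_u ≤ 2.4 d t F_u): upper limit = 2.4·20·5·400 / 1000 = 96 kN.
  Edge l_c = 30 − 22/2 = 19 → r_n = 45.6 kN; interior l_c = 70 − 22 = 48 → r_n = 96 kN.
  R_n,bearing = 2·45.6 + 8·96 = 859.2 kN → 0.75 × 859.2 = 644 kN.
Bearing governs: 644 kN.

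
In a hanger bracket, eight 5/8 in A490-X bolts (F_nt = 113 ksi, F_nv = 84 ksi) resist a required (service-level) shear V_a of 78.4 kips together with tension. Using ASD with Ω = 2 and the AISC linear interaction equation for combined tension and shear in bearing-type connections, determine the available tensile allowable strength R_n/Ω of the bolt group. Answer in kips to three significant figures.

74.8 kips

A_b = π·0.625²/4 = 0.3068 in²; f_rv = 78.4 / (8 × 0.3068) = 31.94 ksi.
F'_nt = 1.3 F_nt − (Ω F_nt / F_nv) f_rv = 1.3·113 − (2·113/84)·31.94 = 60.96 ksi, capped at F_nt → F'_nt = 60.96 ksi.
R_n = F'_nt · A_b · n = 60.96 × 0.3068 × 8 = 149.6 kips.
Allowable strength R_n/Ω = 149.6 / 2 = 74.8 kips.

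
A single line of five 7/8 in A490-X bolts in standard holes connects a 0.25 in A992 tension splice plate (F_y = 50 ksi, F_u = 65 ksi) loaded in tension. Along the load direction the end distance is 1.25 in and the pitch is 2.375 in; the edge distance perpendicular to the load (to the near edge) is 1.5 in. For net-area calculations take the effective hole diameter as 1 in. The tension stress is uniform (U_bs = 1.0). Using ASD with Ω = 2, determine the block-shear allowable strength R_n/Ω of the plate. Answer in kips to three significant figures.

Shear plane L_v = 1.25 + 4·2.375 = 10.75 in; A_gv = 10.75 × 0.25 = 2.688 in².
A_nv = (10.75 − 4.5·1) × 0.25 = 1.562 in².
A_nt = (1.5 − 0.5·1) × 0.25 = 0.25 in².
0.6 F_u A_nv = 60.94 kips; 0.6 F_y A_gv = 80.62 kips → shear rupture governs the shear term.
R_n = 60.94 + 1.0 × 65 × 0.25 = 77.19 kips.
Allowable strength R_n/Ω = 77.19 / 2 = 38.6 kips.

38.6 kips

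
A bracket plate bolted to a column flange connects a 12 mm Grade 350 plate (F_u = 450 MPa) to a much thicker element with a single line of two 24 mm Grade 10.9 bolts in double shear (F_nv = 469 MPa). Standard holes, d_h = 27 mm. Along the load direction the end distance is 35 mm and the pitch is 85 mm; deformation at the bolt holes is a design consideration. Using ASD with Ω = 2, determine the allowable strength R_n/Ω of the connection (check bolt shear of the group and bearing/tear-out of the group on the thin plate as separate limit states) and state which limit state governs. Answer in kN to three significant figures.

225 kN (bearing governs)

Bolt shear: A_b = π·24²/4 = 452.4 mm²; R_n = 469 × 452.4 × 2 × 2 / 1000 = 848.7 kN → 848.7 / 2 = 424 kN.
Bearing (1.2 l_c t F_u ≤ 2.4 d t F_u): upper limit = 2.4·24·12·450 / 1000 = 311 kN.
  Edge l_c = 35 − 27/2 = 21.5 → r_n = 139.3 kN; interior l_c = 85 − 27 = 58 → r_n = 311 kN.
  R_n,bearing = 1·139.3 + 1·311 = 450.4 kN → 450.4 / 2 = 225 kN.
Bearing governs: 225 kN.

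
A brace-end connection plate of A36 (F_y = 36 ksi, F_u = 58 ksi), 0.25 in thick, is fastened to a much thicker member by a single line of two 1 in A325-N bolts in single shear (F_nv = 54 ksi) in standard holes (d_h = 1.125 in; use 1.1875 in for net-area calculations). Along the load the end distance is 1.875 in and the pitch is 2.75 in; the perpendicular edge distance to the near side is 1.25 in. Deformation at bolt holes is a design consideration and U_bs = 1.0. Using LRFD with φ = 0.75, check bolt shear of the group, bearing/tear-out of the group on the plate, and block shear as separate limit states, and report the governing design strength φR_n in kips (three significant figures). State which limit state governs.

25.7 kips (block shear governs)

Bolt shear: A_b = π·1²/4 = 0.7854 in²; R_n = 54 × 0.7854 × 2 × 1 = 84.82 kips → 0.75 × 84.82 = 63.6 kips.
Bearing: edge l_c = 1.312, r_n = 22.84 kips; interior l_c = 1.625, r_n = 28.27 kips; R_n = 22.84 + 1·28.27 = 51.11 kips → 38.3 kips.
Block shear: A_gv = 1.156, A_nv = 0.7109, A_nt = 0.1641 in²; R_n = min(0.6F_uA_nv, 0.6F_yA_gv) + U_bs·F_u·A_nt = 34.26 kips → 25.7 kips.
Block shear governs: 25.7 kips.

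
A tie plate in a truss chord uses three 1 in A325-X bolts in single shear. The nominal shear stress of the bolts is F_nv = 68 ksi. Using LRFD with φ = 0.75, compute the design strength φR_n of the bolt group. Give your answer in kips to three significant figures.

120 kips

A_b = π × 1² / 4 = 0.7854 in².
R_n = F_nv · A_b · n · n_s = 68 × 0.7854 × 3 × 1 = 160.2 kips.
Design strength φR_n = 0.75 × 160.2 = 120 kips.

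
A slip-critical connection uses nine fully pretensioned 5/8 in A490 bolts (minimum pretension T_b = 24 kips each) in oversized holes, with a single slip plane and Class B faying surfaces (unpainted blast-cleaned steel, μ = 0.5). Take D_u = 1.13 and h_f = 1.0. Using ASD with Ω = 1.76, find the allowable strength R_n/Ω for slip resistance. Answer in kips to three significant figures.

R_n = μ · D_u · h_f · T_b · n_s · n_b = 0.5 × 1.13 × 1.0 × 24 × 1 × 9 = 122 kips.
Allowable strength R_n/Ω = 122 / 1.76 = 69.3 kips.

69.3 kips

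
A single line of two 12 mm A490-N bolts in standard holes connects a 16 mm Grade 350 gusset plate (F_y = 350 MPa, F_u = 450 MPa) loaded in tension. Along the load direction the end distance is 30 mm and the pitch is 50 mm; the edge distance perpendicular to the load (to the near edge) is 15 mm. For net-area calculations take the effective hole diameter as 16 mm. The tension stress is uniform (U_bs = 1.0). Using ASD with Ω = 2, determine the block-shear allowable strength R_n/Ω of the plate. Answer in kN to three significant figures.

146 kN

Shear plane L_v = 30 + 1·50 = 80 mm; A_gv = 80 × 16 = 1280 mm².
A_nv = (80 − 1.5·16) × 16 = 896 mm².
A_nt = (15 − 0.5·16) × 16 = 112 mm².
0.6 F_u A_nv = 241.9 kN; 0.6 F_y A_gv = 268.8 kN → shear rupture governs the shear term.
R_n = 241.9 + 1.0 × 450 × 112 / 1000 = 292.3 kN.
Allowable strength R_n/Ω = 292.3 / 2 = 146 kN.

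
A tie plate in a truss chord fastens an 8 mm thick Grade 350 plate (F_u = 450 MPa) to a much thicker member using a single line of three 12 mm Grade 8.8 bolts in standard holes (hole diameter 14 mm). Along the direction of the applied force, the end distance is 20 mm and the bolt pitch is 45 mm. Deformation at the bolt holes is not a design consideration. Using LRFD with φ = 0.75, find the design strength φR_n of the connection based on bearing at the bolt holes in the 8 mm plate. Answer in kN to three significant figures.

Per bolt r_n = 1.5 l_c t F_u ≤ 3.0 d t F_u; upper limit = 3.0 × 12 × 8 × 450 / 1000 = 129.6 kN.
Edge bolt: l_c = 20 − 14/2 = 13 mm → 1.5 × 13 × 8 × 450 / 1000 = 70.2 → r_n = 70.2 kN.
Interior bolts: l_c = 45 − 14 = 31 mm → 1.5 × 31 × 8 × 450 / 1000 = 167.4 → r_n = 129.6 kN.
R_n = 1 × 70.2 + 2 × 129.6 = 329.4 kN.
Design strength φR_n = 0.75 × 329.4 = 247 kN.

247 kN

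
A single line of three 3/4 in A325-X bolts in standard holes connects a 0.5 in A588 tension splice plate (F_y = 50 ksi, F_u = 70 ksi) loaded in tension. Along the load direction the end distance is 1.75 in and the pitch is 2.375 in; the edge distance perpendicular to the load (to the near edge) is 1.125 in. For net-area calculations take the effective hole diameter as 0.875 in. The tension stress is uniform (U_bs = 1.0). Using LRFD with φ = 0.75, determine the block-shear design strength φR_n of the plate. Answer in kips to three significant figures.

Shear plane L_v = 1.75 + 2·2.375 = 6.5 in; A_gv = 6.5 × 0.5 = 3.25 in².
A_nv = (6.5 − 2.5·0.875) × 0.5 = 2.156 in².
A_nt = (1.125 − 0.5·0.875) × 0.5 = 0.3438 in².
0.6 F_u A_nv = 90.56 kips; 0.6 F_y A_gv = 97.5 kips → shear rupture governs the shear term.
R_n = 90.56 + 1.0 × 70 × 0.3438 = 114.6 kips.
Design strength φR_n = 0.75 × 114.6 = 86 kips.

86 kips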